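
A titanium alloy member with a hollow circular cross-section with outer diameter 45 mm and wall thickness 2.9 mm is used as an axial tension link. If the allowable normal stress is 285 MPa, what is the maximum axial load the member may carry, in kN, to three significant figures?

109 kN

A = 383.6 mm².
P_max = σ_allow · A = 285 · 383.6 = 109300 N = 109.3 kN.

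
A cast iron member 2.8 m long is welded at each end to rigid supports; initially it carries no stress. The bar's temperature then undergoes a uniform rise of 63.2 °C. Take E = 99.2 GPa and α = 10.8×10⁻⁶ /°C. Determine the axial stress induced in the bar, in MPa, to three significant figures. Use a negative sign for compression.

Free thermal expansion αLΔT = 10.8e-6 · 2800 · 63.2 = 1.911 mm.
The walls impose strain ε = −(1.911)/2800 = -6.8256e-04; σ = Eε = 99200 · -6.8256e-04 = -67.71 MPa.

-67.7 MPa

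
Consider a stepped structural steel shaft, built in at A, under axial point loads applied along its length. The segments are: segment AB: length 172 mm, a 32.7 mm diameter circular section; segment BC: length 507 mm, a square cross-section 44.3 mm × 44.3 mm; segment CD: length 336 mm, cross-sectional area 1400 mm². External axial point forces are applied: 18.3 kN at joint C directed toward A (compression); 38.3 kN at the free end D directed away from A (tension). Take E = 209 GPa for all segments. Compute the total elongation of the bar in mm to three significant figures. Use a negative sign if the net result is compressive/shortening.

Internal axial forces (sectioning from the free end, tension +): N_CD = 38.3 kN, N_BC = 20 kN, N_AB = 20 kN.
A_AB = 839.8 mm².
A_BC = 1962 mm².
δ_AB = 20000·172/(839.8·209000) = 0.0196 mm
δ_BC = 20000·507/(1962·209000) = 0.02472 mm
δ_CD = 38300·336/(1400·209000) = 0.04398 mm
δ = Σδ_i = 0.0883 mm.

0.0883 mm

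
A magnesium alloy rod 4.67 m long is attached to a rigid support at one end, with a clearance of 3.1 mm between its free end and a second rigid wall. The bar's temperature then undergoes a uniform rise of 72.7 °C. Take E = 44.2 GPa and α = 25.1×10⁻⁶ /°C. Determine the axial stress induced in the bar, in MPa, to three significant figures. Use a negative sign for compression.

Free thermal expansion αLΔT = 25.1e-6 · 4670 · 72.7 = 8.522 mm.
The walls engage after the gap closes; constrained expansion = 8.522 − 3.1 = 5.422 mm.
The walls impose strain ε = −(5.422)/4670 = -1.1610e-03; σ = Eε = 44200 · -1.1610e-03 = -51.31 MPa.

-51.3 MPa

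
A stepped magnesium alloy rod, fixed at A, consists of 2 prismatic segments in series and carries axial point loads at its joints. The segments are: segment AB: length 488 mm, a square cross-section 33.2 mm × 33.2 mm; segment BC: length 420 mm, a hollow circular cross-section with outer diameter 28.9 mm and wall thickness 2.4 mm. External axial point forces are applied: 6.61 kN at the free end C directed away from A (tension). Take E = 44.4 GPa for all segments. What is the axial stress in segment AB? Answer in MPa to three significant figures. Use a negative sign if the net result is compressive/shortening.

Internal axial forces (sectioning from the free end, tension +): N_BC = 6.61 kN, N_AB = 6.61 kN.
A_AB = 1102 mm².
σ_AB = N_AB/A_AB = 6610/1102 = 5.997 MPa.

6.00 MPa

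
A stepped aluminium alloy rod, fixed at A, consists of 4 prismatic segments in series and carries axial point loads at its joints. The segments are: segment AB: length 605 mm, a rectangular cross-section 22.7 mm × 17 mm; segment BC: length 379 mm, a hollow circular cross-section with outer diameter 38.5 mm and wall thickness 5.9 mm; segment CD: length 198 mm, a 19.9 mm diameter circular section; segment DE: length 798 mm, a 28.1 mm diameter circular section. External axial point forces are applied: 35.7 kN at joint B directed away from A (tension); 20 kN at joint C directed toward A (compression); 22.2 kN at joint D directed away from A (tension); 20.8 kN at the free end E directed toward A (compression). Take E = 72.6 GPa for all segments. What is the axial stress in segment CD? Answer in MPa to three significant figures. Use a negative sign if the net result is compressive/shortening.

4.50 MPa

Internal axial forces (sectioning from the free end, tension +): N_DE = -20.8 kN, N_CD = 1.4 kN, N_BC = -18.6 kN, N_AB = 17.1 kN.
A_CD = 311 mm².
σ_CD = N_CD/A_CD = 1400/311 = 4.501 MPa.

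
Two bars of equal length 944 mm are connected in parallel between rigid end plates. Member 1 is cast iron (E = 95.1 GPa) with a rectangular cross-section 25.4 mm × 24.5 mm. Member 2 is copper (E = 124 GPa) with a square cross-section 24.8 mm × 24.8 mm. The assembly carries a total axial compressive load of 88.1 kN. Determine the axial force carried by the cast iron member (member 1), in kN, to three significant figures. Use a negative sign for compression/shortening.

A_1 = 622.3 mm².
A_2 = 615 mm².
Equal strain + equilibrium ⇒ each member carries load in proportion to AE: A₁E₁ = 59180000 N, A₂E₂ = 76260000 N, ΣAE = 135400000 N.
F₁ = P·A₁E₁/ΣAE = -88100·59180000/135400000 = -38490 N.

-38.5 kN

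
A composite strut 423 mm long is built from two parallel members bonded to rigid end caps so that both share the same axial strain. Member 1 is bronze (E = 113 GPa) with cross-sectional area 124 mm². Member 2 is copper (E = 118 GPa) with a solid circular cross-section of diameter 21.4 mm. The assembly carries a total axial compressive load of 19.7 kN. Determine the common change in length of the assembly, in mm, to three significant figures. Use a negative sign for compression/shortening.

A_2 = 359.7 mm².
Equal strain + equilibrium ⇒ each member carries load in proportion to AE: A₁E₁ = 14010000 N, A₂E₂ = 42440000 N, ΣAE = 56450000 N.
δ = PL/ΣAE = -19700·423/56450000 = -0.1476 mm.

-0.148 mm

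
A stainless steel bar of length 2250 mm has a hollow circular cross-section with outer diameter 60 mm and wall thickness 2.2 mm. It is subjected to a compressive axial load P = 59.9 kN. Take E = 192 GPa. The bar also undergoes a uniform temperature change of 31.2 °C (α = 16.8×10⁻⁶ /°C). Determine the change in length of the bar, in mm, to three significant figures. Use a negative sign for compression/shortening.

A = 399.5 mm².
δ_mech = NL/(AE) = -59900·2250/(399.5·192000) = -1.757 mm.
δ_thermal = αLΔT = 16.8e-6·2250·31.2 = 1.179 mm.
δ = δ_mech + δ_thermal = -0.5778 mm.

-0.578 mm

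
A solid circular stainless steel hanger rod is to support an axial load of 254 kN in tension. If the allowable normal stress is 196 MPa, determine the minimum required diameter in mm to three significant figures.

Required area A ≥ P/σ_allow = 254000/196 = 1296 mm².
For a solid circular section, d ≥ √(4A/π) = 40.62 mm.

40.6 mm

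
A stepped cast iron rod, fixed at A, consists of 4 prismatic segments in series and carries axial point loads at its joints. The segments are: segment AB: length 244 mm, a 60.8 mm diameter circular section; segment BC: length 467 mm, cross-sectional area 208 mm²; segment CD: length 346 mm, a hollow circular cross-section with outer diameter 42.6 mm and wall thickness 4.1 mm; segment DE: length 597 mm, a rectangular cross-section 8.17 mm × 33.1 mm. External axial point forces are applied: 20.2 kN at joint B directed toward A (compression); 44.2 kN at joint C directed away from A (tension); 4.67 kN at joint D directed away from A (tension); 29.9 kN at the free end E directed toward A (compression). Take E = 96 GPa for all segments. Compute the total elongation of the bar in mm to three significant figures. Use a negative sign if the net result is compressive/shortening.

-0.428 mm

Internal axial forces (sectioning from the free end, tension +): N_DE = -29.9 kN, N_CD = -25.23 kN, N_BC = 18.97 kN, N_AB = -1.23 kN.
A_AB = 2903 mm².
A_CD = 495.9 mm².
A_DE = 270.4 mm².
δ_AB = -1230·244/(2903·96000) = -0.001077 mm
δ_BC = 18970·467/(208·96000) = 0.4437 mm
δ_CD = -25230·346/(495.9·96000) = -0.1834 mm
δ_DE = -29900·597/(270.4·96000) = -0.6876 mm
δ = Σδ_i = -0.4284 mm.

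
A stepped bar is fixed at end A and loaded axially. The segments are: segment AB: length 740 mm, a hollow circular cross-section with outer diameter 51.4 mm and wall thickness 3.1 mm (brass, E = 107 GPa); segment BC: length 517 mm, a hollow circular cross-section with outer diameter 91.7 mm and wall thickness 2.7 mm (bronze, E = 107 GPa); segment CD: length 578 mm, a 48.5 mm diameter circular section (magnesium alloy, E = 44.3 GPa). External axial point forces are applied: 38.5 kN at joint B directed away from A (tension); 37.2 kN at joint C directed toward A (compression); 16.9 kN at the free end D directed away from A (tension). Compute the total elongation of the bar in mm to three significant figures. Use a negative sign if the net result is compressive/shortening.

Internal axial forces (sectioning from the free end, tension +): N_CD = 16.9 kN, N_BC = -20.3 kN, N_AB = 18.2 kN.
A_AB = 470.4 mm².
A_BC = 754.9 mm².
A_CD = 1847 mm².
δ_AB = 18200·740/(470.4·107000) = 0.2676 mm
δ_BC = -20300·517/(754.9·107000) = -0.1299 mm
δ_CD = 16900·578/(1847·44300) = 0.1194 mm
δ = Σδ_i = 0.257 mm.

0.257 mm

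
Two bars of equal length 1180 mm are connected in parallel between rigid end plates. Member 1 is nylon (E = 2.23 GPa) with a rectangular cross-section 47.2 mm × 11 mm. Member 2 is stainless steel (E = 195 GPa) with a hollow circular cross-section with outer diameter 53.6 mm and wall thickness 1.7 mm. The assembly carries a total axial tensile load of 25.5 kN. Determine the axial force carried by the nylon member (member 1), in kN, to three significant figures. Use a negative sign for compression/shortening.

0.535 kN

A_1 = 519.2 mm².
A_2 = 277.2 mm².
Equal strain + equilibrium ⇒ each member carries load in proportion to AE: A₁E₁ = 1158000 N, A₂E₂ = 54050000 N, ΣAE = 55210000 N.
F₁ = P·A₁E₁/ΣAE = 25500·1158000/55210000 = 534.8 N.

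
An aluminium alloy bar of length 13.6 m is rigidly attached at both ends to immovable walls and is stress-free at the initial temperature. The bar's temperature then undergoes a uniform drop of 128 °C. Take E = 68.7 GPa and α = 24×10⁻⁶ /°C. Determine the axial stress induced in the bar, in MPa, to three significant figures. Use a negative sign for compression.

Free thermal expansion αLΔT = 24e-6 · 13600 · -128 = -41.78 mm.
The walls impose strain ε = −(-41.78)/13600 = 3.0720e-03; σ = Eε = 68700 · 3.0720e-03 = 211 MPa.

211 MPa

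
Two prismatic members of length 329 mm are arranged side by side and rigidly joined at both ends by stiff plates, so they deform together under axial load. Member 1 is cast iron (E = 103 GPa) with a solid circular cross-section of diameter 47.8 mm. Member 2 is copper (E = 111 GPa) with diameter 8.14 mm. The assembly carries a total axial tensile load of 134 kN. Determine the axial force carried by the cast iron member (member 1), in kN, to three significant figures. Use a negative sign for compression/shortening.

130 kN

A_1 = 1795 mm².
A_2 = 52.04 mm².
Equal strain + equilibrium ⇒ each member carries load in proportion to AE: A₁E₁ = 184800000 N, A₂E₂ = 5776000 N, ΣAE = 190600000 N.
F₁ = P·A₁E₁/ΣAE = 134000·184800000/190600000 = 129900 N.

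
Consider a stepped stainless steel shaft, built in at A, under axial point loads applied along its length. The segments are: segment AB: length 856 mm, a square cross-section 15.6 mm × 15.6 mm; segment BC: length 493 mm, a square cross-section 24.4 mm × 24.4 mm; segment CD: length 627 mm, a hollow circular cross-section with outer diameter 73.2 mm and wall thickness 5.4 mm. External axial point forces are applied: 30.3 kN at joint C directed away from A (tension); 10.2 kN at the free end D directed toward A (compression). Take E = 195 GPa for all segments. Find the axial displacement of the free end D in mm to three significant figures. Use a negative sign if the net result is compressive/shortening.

Internal axial forces (sectioning from the free end, tension +): N_CD = -10.2 kN, N_BC = 20.1 kN, N_AB = 20.1 kN.
A_AB = 243.4 mm².
A_BC = 595.4 mm².
A_CD = 1150 mm².
δ_AB = 20100·856/(243.4·195000) = 0.3626 mm
δ_BC = 20100·493/(595.4·195000) = 0.08535 mm
δ_CD = -10200·627/(1150·195000) = -0.02851 mm
δ = Σδ_i = 0.4194 mm.

0.419 mm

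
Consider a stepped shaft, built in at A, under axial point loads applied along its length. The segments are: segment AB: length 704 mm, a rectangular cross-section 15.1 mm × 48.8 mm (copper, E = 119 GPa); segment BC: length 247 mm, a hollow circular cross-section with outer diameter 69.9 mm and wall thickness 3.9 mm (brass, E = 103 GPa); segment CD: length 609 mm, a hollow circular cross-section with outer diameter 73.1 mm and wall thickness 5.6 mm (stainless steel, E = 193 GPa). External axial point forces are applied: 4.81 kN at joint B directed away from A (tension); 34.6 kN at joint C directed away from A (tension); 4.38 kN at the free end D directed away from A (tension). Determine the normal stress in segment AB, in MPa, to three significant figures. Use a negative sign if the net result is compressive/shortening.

Internal axial forces (sectioning from the free end, tension +): N_CD = 4.38 kN, N_BC = 38.98 kN, N_AB = 43.79 kN.
A_AB = 736.9 mm².
σ_AB = N_AB/A_AB = 43790/736.9 = 59.43 MPa.

59.4 MPa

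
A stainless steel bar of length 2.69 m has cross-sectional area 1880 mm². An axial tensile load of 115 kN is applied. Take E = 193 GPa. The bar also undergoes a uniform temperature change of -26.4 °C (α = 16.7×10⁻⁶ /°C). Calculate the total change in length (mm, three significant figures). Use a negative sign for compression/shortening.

-0.333 mm

δ_mech = NL/(AE) = 115000·2690/(1880·193000) = 0.8526 mm.
δ_thermal = αLΔT = 16.7e-6·2690·-26.4 = -1.186 mm.
δ = δ_mech + δ_thermal = -0.3334 mm.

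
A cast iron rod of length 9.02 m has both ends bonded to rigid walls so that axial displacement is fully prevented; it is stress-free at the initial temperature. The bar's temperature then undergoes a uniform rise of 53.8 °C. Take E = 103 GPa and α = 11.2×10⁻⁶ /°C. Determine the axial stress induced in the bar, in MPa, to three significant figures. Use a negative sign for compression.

Free thermal expansion αLΔT = 11.2e-6 · 9020 · 53.8 = 5.435 mm.
The walls impose strain ε = −(5.435)/9020 = -6.0256e-04; σ = Eε = 103000 · -6.0256e-04 = -62.06 MPa.

-62.1 MPa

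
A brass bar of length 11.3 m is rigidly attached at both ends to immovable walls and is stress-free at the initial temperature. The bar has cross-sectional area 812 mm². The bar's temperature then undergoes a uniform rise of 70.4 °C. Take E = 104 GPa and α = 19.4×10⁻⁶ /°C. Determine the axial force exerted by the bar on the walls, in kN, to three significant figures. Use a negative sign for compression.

-115 kN

Free thermal expansion αLΔT = 19.4e-6 · 11300 · 70.4 = 15.43 mm.
The walls impose strain ε = −(15.43)/11300 = -1.3658e-03; σ = Eε = 104000 · -1.3658e-03 = -142 MPa.
Wall reaction R = σ·A = -142·812 = -115300 N = -115.3 kN.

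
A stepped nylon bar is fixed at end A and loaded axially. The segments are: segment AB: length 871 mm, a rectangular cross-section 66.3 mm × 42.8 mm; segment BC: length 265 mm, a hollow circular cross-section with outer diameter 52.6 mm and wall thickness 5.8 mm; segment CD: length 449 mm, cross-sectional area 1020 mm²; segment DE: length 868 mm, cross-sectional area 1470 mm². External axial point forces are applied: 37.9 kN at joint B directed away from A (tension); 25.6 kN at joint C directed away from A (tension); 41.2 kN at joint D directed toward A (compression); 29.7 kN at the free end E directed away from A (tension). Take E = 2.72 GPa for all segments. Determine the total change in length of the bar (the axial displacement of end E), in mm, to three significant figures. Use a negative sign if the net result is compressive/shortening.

12.1 mm

Internal axial forces (sectioning from the free end, tension +): N_DE = 29.7 kN, N_CD = -11.5 kN, N_BC = 14.1 kN, N_AB = 52 kN.
A_AB = 2838 mm².
A_BC = 852.8 mm².
δ_AB = 52000·871/(2838·2720) = 5.868 mm
δ_BC = 14100·265/(852.8·2720) = 1.611 mm
δ_CD = -11500·449/(1020·2720) = -1.861 mm
δ_DE = 29700·868/(1470·2720) = 6.447 mm
δ = Σδ_i = 12.07 mm.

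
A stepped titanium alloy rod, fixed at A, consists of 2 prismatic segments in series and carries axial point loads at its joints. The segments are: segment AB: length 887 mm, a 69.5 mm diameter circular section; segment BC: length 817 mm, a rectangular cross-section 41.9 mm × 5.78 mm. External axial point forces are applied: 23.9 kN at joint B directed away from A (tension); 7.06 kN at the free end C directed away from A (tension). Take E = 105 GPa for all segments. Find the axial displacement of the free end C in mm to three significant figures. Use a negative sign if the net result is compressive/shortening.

0.296 mm

Internal axial forces (sectioning from the free end, tension +): N_BC = 7.06 kN, N_AB = 30.96 kN.
A_AB = 3794 mm².
A_BC = 242.2 mm².
δ_AB = 30960·887/(3794·105000) = 0.06894 mm
δ_BC = 7060·817/(242.2·105000) = 0.2268 mm
δ = Σδ_i = 0.2958 mm.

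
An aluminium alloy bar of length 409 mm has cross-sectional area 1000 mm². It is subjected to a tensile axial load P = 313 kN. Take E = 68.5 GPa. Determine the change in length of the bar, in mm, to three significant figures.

δ_mech = NL/(AE) = 313000·409/(1000·68500) = 1.869 mm.

1.87 mm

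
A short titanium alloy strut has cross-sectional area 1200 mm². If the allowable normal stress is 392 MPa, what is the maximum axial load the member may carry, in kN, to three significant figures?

470 kN

P_max = σ_allow · A = 392 · 1200 = 470400 N = 470.4 kN.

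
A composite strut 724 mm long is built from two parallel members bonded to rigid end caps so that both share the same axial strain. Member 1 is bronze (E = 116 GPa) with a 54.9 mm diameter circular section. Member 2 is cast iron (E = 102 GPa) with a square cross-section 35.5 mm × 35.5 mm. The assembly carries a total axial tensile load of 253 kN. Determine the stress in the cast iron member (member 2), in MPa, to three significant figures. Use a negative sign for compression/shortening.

A_1 = 2367 mm².
A_2 = 1260 mm².
Equal strain + equilibrium ⇒ each member carries load in proportion to AE: A₁E₁ = 274600000 N, A₂E₂ = 128500000 N, ΣAE = 403100000 N.
σ₂ = P·E₂/ΣAE = 253000·102000/403100000 = 64.01 MPa.

64.0 MPa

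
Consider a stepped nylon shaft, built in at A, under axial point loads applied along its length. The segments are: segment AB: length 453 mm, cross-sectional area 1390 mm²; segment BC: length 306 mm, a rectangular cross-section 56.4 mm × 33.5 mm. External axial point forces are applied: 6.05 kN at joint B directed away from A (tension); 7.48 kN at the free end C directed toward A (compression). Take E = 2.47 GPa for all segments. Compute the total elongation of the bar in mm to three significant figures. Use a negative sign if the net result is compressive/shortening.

Internal axial forces (sectioning from the free end, tension +): N_BC = -7.48 kN, N_AB = -1.43 kN.
A_BC = 1889 mm².
δ_AB = -1430·453/(1390·2470) = -0.1887 mm
δ_BC = -7480·306/(1889·2470) = -0.4905 mm
δ = Σδ_i = -0.6791 mm.

-0.679 mm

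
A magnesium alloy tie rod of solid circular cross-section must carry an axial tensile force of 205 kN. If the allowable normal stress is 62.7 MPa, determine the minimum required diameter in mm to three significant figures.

64.5 mm

Required area A ≥ P/σ_allow = 205000/62.7 = 3270 mm².
For a solid circular section, d ≥ √(4A/π) = 64.52 mm.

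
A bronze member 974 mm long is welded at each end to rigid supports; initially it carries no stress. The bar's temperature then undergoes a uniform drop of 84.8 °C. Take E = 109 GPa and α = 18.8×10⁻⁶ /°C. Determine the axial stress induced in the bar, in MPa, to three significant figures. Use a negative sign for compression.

174 MPa

Free thermal expansion αLΔT = 18.8e-6 · 974 · -84.8 = -1.553 mm.
The walls impose strain ε = −(-1.553)/974 = 1.5942e-03; σ = Eε = 109000 · 1.5942e-03 = 173.8 MPa.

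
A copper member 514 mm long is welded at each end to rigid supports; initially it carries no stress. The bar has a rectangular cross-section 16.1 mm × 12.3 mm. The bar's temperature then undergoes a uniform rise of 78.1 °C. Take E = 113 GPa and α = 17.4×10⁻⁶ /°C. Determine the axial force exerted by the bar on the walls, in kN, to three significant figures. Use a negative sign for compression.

-30.4 kN

Free thermal expansion αLΔT = 17.4e-6 · 514 · 78.1 = 0.6985 mm.
The walls impose strain ε = −(0.6985)/514 = -1.3589e-03; σ = Eε = 113000 · -1.3589e-03 = -153.6 MPa.
Wall reaction R = σ·A = -153.6·198 = -30410 N = -30.41 kN.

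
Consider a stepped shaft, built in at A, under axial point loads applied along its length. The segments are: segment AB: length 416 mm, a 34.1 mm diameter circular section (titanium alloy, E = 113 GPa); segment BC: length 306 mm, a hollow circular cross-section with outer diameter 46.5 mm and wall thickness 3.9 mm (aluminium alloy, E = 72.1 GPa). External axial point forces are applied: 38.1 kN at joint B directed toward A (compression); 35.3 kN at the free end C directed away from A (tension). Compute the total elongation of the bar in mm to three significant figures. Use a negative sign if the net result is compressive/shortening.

0.276 mm

Internal axial forces (sectioning from the free end, tension +): N_BC = 35.3 kN, N_AB = -2.8 kN.
A_AB = 913.3 mm².
A_BC = 521.9 mm².
δ_AB = -2800·416/(913.3·113000) = -0.01129 mm
δ_BC = 35300·306/(521.9·72100) = 0.287 mm
δ = Σδ_i = 0.2757 mm.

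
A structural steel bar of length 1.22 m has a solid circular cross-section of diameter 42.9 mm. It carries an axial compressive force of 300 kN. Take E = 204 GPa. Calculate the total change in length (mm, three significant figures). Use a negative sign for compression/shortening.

A = 1445 mm².
δ_mech = NL/(AE) = -300000·1220/(1445·204000) = -1.241 mm.

-1.24 mm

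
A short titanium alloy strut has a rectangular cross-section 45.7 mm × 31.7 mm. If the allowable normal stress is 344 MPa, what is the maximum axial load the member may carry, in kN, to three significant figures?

A = 1449 mm².
P_max = σ_allow · A = 344 · 1449 = 498300 N = 498.3 kN.

498 kN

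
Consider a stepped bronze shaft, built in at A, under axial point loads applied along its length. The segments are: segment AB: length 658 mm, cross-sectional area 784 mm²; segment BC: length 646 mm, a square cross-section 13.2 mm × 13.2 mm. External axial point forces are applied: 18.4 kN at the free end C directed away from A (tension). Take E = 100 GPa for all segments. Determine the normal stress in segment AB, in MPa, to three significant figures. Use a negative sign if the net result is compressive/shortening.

23.5 MPa

Internal axial forces (sectioning from the free end, tension +): N_BC = 18.4 kN, N_AB = 18.4 kN.
σ_AB = N_AB/A_AB = 18400/784 = 23.47 MPa.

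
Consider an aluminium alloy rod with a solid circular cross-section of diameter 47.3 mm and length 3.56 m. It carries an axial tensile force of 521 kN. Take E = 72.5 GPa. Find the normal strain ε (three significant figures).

0.00409

A = 1757 mm².
σ = N/A = 296.5 MPa; ε = σ/E = 296.5/72500 = 4.090e-03.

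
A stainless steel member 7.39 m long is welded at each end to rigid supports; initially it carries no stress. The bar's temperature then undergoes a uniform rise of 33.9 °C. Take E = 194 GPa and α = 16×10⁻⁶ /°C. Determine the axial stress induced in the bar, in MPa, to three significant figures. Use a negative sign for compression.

-105 MPa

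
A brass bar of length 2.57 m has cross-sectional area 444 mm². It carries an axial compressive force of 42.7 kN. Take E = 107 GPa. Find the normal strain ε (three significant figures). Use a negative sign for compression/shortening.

σ = N/A = -96.17 MPa; ε = σ/E = -96.17/107000 = -8.988e-04.

-8.99e-04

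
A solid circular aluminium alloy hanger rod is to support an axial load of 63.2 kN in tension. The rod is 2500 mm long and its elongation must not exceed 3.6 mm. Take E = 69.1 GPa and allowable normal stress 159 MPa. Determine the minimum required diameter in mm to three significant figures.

28.4 mm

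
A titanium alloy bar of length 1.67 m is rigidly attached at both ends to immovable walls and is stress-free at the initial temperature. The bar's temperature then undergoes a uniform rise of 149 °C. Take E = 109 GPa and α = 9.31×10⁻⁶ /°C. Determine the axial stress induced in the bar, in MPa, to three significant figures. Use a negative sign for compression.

-151 MPa

Free thermal expansion αLΔT = 9.31e-6 · 1670 · 149 = 2.317 mm.
The walls impose strain ε = −(2.317)/1670 = -1.3872e-03; σ = Eε = 109000 · -1.3872e-03 = -151.2 MPa.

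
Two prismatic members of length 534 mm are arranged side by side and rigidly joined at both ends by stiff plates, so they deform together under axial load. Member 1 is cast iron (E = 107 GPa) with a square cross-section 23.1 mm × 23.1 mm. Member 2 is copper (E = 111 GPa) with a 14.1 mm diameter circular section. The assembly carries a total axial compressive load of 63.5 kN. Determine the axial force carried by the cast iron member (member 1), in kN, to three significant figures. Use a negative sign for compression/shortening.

A_1 = 533.6 mm².
A_2 = 156.1 mm².
Equal strain + equilibrium ⇒ each member carries load in proportion to AE: A₁E₁ = 57100000 N, A₂E₂ = 17330000 N, ΣAE = 74430000 N.
F₁ = P·A₁E₁/ΣAE = -63500·57100000/74430000 = -48710 N.

-48.7 kN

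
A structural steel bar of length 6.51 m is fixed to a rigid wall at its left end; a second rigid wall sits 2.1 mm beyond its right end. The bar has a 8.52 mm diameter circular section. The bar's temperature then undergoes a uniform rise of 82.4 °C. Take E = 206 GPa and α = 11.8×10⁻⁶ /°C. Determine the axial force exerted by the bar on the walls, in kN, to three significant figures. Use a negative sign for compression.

-7.63 kN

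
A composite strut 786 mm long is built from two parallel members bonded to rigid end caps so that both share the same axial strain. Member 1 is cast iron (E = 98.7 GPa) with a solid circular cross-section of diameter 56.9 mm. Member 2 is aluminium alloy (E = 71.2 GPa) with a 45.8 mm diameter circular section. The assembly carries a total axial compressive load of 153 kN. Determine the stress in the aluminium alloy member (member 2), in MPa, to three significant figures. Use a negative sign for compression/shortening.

A_1 = 2543 mm².
A_2 = 1647 mm².
Equal strain + equilibrium ⇒ each member carries load in proportion to AE: A₁E₁ = 251000000 N, A₂E₂ = 117300000 N, ΣAE = 368300000 N.
σ₂ = P·E₂/ΣAE = -153000·71200/368300000 = -29.58 MPa.

-29.6 MPa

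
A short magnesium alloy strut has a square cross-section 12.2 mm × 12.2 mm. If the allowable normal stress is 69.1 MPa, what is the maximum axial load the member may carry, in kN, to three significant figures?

10.3 kN

A = 148.8 mm².
P_max = σ_allow · A = 69.1 · 148.8 = 10280 N = 10.28 kN.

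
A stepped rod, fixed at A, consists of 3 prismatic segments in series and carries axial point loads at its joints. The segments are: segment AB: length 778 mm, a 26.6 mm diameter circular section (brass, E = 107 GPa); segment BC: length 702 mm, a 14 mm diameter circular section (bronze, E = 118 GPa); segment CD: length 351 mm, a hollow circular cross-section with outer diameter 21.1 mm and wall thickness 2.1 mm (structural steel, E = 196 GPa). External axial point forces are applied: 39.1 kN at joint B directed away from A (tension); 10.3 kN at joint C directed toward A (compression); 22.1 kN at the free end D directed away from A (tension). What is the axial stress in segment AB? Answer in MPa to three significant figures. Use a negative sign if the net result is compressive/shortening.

Internal axial forces (sectioning from the free end, tension +): N_CD = 22.1 kN, N_BC = 11.8 kN, N_AB = 50.9 kN.
A_AB = 555.7 mm².
σ_AB = N_AB/A_AB = 50900/555.7 = 91.59 MPa.

91.6 MPa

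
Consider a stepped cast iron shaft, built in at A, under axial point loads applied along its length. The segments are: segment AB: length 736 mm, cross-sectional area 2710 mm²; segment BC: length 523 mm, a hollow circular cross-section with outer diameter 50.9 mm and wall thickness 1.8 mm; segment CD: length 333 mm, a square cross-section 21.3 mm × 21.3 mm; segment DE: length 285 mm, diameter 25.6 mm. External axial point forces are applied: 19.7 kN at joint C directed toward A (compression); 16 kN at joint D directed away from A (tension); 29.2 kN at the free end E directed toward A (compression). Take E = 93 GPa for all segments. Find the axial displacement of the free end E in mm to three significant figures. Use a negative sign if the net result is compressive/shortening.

Internal axial forces (sectioning from the free end, tension +): N_DE = -29.2 kN, N_CD = -13.2 kN, N_BC = -32.9 kN, N_AB = -32.9 kN.
A_BC = 277.7 mm².
A_CD = 453.7 mm².
A_DE = 514.7 mm².
δ_AB = -32900·736/(2710·93000) = -0.09608 mm
δ_BC = -32900·523/(277.7·93000) = -0.6664 mm
δ_CD = -13200·333/(453.7·93000) = -0.1042 mm
δ_DE = -29200·285/(514.7·93000) = -0.1739 mm
δ = Σδ_i = -1.04 mm.

-1.04 mm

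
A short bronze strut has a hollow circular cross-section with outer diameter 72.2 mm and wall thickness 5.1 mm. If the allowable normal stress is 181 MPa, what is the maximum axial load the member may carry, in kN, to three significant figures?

195 kN

A = 1075 mm².
P_max = σ_allow · A = 181 · 1075 = 194600 N = 194.6 kN.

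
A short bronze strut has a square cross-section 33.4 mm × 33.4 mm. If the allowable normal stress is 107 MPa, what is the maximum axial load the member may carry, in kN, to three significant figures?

119 kN

A = 1116 mm².
P_max = σ_allow · A = 107 · 1116 = 119400 N = 119.4 kN.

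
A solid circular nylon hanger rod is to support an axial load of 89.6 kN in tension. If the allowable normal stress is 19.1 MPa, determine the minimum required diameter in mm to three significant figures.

Required area A ≥ P/σ_allow = 89600/19.1 = 4691 mm².
For a solid circular section, d ≥ √(4A/π) = 77.28 mm.

77.3 mm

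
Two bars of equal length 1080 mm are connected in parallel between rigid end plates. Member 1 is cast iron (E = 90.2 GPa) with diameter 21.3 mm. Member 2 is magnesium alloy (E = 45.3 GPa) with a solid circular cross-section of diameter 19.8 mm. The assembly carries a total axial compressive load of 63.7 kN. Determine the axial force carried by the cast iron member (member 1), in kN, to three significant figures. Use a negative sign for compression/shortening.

-44.4 kN

A_1 = 356.3 mm².
A_2 = 307.9 mm².
Equal strain + equilibrium ⇒ each member carries load in proportion to AE: A₁E₁ = 32140000 N, A₂E₂ = 13950000 N, ΣAE = 46090000 N.
F₁ = P·A₁E₁/ΣAE = -63700·32140000/46090000 = -44420 N.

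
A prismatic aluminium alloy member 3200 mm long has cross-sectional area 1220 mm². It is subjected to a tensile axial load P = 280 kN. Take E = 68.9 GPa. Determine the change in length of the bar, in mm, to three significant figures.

δ_mech = NL/(AE) = 280000·3200/(1220·68900) = 10.66 mm.

10.7 mm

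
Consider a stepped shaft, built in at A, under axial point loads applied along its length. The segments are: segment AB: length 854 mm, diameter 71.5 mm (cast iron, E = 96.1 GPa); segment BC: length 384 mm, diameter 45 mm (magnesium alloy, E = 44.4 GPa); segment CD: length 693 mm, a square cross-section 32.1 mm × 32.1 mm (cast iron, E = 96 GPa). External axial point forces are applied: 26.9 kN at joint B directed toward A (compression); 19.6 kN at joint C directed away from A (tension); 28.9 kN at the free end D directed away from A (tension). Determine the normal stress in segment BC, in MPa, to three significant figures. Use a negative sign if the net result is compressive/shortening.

30.5 MPa

Internal axial forces (sectioning from the free end, tension +): N_CD = 28.9 kN, N_BC = 48.5 kN, N_AB = 21.6 kN.
A_BC = 1590 mm².
σ_BC = N_BC/A_BC = 48500/1590 = 30.49 MPa.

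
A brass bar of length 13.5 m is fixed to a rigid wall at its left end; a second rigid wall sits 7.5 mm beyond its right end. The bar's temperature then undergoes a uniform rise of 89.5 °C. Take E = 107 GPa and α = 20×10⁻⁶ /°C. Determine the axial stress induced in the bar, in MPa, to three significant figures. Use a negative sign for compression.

-132 MPa

Free thermal expansion αLΔT = 20e-6 · 13500 · 89.5 = 24.16 mm.
The walls engage after the gap closes; constrained expansion = 24.16 − 7.5 = 16.66 mm.
The walls impose strain ε = −(16.66)/13500 = -1.2344e-03; σ = Eε = 107000 · -1.2344e-03 = -132.1 MPa.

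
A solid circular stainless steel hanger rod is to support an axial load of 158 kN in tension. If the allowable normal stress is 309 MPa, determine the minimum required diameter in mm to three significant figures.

Required area A ≥ P/σ_allow = 158000/309 = 511.3 mm².
For a solid circular section, d ≥ √(4A/π) = 25.52 mm.

25.5 mm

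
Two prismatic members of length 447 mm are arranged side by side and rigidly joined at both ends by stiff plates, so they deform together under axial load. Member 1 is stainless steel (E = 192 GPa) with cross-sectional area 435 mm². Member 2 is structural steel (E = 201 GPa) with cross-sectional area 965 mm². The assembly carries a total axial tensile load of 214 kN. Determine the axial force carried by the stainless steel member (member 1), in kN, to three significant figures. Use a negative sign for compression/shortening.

64.4 kN

Equal strain + equilibrium ⇒ each member carries load in proportion to AE: A₁E₁ = 83520000 N, A₂E₂ = 194000000 N, ΣAE = 277500000 N.
F₁ = P·A₁E₁/ΣAE = 214000·83520000/277500000 = 64410 N.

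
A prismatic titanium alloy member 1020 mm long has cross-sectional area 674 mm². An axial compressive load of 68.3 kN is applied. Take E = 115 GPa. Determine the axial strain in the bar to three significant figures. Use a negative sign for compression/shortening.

-8.81e-04

σ = N/A = -101.3 MPa; ε = σ/E = -101.3/115000 = -8.812e-04.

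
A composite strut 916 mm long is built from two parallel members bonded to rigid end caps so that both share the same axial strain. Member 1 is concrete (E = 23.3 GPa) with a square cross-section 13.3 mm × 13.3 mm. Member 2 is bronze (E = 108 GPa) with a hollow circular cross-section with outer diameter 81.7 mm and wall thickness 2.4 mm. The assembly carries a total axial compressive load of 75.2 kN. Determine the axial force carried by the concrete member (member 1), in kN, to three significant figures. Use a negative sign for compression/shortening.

A_1 = 176.9 mm².
A_2 = 597.9 mm².
Equal strain + equilibrium ⇒ each member carries load in proportion to AE: A₁E₁ = 4122000 N, A₂E₂ = 64570000 N, ΣAE = 68700000 N.
F₁ = P·A₁E₁/ΣAE = -75200·4122000/68700000 = -4512 N.

-4.51 kN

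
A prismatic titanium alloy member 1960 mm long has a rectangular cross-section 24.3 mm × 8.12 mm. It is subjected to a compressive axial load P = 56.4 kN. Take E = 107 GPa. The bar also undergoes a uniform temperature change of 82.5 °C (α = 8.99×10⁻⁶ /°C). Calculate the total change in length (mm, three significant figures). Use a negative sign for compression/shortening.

-3.78 mm

A = 197.3 mm².
δ_mech = NL/(AE) = -56400·1960/(197.3·107000) = -5.236 mm.
δ_thermal = αLΔT = 8.99e-6·1960·82.5 = 1.454 mm.
δ = δ_mech + δ_thermal = -3.782 mm.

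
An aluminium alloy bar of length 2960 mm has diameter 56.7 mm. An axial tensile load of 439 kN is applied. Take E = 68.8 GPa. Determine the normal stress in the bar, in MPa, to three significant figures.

174 MPa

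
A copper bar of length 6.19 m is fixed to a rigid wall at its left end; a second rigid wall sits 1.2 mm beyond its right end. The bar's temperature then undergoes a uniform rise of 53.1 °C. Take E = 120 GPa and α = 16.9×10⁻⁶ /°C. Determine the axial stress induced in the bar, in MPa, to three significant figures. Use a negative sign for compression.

-84.4 MPa

Free thermal expansion αLΔT = 16.9e-6 · 6190 · 53.1 = 5.555 mm.
The walls engage after the gap closes; constrained expansion = 5.555 − 1.2 = 4.355 mm.
The walls impose strain ε = −(4.355)/6190 = -7.0353e-04; σ = Eε = 120000 · -7.0353e-04 = -84.42 MPa.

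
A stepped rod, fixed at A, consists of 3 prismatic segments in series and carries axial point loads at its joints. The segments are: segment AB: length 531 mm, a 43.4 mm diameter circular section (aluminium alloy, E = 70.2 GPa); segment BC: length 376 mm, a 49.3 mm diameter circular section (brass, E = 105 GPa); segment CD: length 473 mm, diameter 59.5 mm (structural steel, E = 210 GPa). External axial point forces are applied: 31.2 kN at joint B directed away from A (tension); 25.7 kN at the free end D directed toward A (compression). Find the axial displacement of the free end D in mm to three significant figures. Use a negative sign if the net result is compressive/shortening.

-0.0409 mm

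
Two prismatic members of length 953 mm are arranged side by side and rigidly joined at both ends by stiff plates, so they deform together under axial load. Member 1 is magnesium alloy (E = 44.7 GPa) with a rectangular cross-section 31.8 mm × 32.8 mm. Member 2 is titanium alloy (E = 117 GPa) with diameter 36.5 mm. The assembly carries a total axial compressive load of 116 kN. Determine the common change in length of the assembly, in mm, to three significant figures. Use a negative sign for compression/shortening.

A_1 = 1043 mm².
A_2 = 1046 mm².
Equal strain + equilibrium ⇒ each member carries load in proportion to AE: A₁E₁ = 46620000 N, A₂E₂ = 122400000 N, ΣAE = 169000000 N.
δ = PL/ΣAE = -116000·953/169000000 = -0.654 mm.

-0.654 mm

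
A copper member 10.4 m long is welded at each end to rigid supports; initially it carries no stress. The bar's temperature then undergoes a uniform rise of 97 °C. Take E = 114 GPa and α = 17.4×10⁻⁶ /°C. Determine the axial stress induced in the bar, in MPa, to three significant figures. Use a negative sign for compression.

Free thermal expansion αLΔT = 17.4e-6 · 10400 · 97 = 17.55 mm.
The walls impose strain ε = −(17.55)/10400 = -1.6878e-03; σ = Eε = 114000 · -1.6878e-03 = -192.4 MPa.

-192 MPa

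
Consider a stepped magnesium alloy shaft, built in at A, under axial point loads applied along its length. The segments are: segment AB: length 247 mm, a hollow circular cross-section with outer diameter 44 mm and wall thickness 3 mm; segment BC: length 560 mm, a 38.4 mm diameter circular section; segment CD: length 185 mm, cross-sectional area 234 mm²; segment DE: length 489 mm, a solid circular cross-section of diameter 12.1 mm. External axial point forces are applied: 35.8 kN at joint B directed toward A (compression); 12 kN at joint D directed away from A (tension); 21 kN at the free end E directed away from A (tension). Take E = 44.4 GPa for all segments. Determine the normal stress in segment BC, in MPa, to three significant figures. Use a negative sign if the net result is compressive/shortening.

28.5 MPa

Internal axial forces (sectioning from the free end, tension +): N_DE = 21 kN, N_CD = 33 kN, N_BC = 33 kN, N_AB = -2.8 kN.
A_BC = 1158 mm².
σ_BC = N_BC/A_BC = 33000/1158 = 28.49 MPa.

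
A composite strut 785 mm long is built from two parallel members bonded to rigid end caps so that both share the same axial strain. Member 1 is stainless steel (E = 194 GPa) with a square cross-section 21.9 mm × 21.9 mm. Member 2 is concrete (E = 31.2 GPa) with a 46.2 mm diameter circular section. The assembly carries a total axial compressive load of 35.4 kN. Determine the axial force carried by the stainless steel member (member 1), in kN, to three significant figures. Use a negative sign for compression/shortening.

-22.7 kN

A_1 = 479.6 mm².
A_2 = 1676 mm².
Equal strain + equilibrium ⇒ each member carries load in proportion to AE: A₁E₁ = 93040000 N, A₂E₂ = 52300000 N, ΣAE = 145300000 N.
F₁ = P·A₁E₁/ΣAE = -35400·93040000/145300000 = -22660 N.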